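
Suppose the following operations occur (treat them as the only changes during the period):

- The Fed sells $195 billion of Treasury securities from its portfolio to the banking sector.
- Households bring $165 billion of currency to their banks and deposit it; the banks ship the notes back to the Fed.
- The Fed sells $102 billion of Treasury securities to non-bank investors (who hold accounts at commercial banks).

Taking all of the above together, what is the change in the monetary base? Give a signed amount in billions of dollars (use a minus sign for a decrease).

-$297 billion

Fed balance sheet:
  Assets:      Securities −$297B
  Liabilities: Bank reserves −$132B, Currency in circulation −$165B
Commercial banking system:
  Assets:      Reserves at CB −$132B, Securities +$195B
  Liabilities: Checkable deposits +$63B
Monetary base = currency + reserves: −$165B + (−$132B) = -$297 billion.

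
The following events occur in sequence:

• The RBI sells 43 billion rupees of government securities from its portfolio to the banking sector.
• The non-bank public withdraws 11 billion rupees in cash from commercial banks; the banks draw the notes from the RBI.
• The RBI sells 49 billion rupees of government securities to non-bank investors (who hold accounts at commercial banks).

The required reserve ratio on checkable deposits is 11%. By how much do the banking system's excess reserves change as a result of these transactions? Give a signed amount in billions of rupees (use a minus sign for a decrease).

-96.4 billion

OMO sale (to banks) 43 billion rupees: reserves −43B, deposits 0.
Currency withdrawal 11 billion rupees: reserves −11B, deposits −11B.
Asset sale (to non-banks) 49 billion rupees: reserves −49B, deposits −49B.
Totals: Δreserves = −103B, Δdeposits = −60B.
Δrequired reserves = 11% × −60B = −6.6B.
Δexcess reserves = Δreserves − Δrequired = −103B − (−6.6B) = -96.4 billion.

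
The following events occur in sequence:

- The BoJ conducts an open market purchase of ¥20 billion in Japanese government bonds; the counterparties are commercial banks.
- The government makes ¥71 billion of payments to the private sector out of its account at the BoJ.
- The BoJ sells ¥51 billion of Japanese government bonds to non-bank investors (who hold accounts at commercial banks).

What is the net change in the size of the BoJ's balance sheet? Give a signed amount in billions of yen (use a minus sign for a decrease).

OMO purchase (from banks) ¥20 billion: a BoJ asset is acquired → +¥20B.
Government spending ¥71 billion: only the composition of liabilities changes → 0.
Asset sale (to non-banks) ¥51 billion: a BoJ asset is shed → −¥51B.
Net: 20 + 0 − 51 = -¥31 billion.

-¥31 billion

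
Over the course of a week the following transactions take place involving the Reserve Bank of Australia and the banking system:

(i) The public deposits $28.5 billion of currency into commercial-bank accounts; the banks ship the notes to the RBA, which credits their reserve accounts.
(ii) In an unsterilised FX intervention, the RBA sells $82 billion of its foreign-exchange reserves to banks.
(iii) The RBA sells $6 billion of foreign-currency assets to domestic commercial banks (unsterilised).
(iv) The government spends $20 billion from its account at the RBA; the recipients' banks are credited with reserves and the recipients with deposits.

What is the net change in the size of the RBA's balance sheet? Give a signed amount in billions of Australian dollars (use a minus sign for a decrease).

RBA balance sheet:
  Assets:      Foreign assets −$88B
  Liabilities: Bank reserves −$39.5B, Currency in circulation −$28.5B, Government deposits −$20B
Change in total RBA assets = -$88 billion.

-$88 billion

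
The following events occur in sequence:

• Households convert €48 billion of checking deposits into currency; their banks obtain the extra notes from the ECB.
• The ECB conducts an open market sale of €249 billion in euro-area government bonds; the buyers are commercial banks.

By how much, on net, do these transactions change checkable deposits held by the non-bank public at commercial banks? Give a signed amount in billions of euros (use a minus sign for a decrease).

Currency withdrawal €48 billion: non-bank counterparties' bank balances fall → −€48B.
OMO sale (to banks) €249 billion: the counterparty is a bank, so public deposits are unchanged → 0.
Net: −48 + 0 = -€48 billion.

-€48 billion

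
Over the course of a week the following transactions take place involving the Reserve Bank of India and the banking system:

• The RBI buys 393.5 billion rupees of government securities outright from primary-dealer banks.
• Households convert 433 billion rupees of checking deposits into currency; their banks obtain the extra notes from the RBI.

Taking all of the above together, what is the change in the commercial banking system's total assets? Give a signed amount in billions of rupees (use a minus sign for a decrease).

OMO purchase (from banks) 393.5 billion rupees: just an asset swap on bank balance sheets → 0.
Currency withdrawal 433 billion rupees: bank balance sheets shrink → −433B.
Net: 0 − 433 = -433 billion.

-433 billion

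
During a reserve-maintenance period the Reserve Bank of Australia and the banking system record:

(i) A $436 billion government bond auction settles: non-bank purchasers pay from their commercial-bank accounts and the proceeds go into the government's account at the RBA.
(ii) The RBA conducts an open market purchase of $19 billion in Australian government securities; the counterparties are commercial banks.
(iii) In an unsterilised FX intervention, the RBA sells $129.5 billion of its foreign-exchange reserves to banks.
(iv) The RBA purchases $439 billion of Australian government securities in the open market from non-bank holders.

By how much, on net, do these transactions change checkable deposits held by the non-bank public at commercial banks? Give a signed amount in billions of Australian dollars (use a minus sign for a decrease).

+$3 billion

RBA balance sheet:
  Assets:      Securities +$458B, Foreign assets −$129.5B
  Liabilities: Bank reserves −$107.5B, Government deposits +$436B
Commercial banking system:
  Assets:      Reserves at CB −$107.5B, Securities −$19B, Foreign assets +$129.5B
  Liabilities: Checkable deposits +$3B
So the change in checkable deposits held by the non-bank public at commercial banks is +$3 billion.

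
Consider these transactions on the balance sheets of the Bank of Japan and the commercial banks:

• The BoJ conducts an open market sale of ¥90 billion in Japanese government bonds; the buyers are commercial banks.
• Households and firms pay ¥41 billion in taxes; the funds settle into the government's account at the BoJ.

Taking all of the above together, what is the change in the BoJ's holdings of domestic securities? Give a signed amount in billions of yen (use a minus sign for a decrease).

BoJ balance sheet:
  Assets:      Securities −¥90B
  Liabilities: Bank reserves −¥131B, Government deposits +¥41B
Commercial banking system:
  Assets:      Reserves at CB −¥131B, Securities +¥90B
  Liabilities: Checkable deposits −¥41B
So the change in the BoJ's holdings of domestic securities is -¥90 billion.

-¥90 billion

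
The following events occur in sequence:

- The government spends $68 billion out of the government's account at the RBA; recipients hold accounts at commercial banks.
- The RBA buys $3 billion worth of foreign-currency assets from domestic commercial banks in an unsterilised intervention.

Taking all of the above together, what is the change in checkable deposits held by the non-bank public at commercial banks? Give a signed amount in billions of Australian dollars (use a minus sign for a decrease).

RBA balance sheet:
  Assets:      Foreign assets +$3B
  Liabilities: Bank reserves +$71B, Government deposits −$68B
Commercial banking system:
  Assets:      Reserves at CB +$71B, Foreign assets −$3B
  Liabilities: Checkable deposits +$68B
So the change in checkable deposits held by the non-bank public at commercial banks is +$68 billion.

+$68 billion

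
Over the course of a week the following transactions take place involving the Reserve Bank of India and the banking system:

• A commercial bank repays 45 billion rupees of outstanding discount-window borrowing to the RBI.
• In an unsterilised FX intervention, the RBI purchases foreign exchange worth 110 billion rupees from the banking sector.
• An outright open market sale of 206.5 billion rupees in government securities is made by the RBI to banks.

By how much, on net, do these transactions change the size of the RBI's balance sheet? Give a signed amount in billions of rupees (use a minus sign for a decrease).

-141.5 billion

RBI balance sheet:
  Assets:      Securities −206.5B, Loans to banks −45B, Foreign assets +110B
  Liabilities: Bank reserves −141.5B
Commercial banking system:
  Assets:      Reserves at CB −141.5B, Securities +206.5B, Foreign assets −110B
  Liabilities: Borrowings from CB −45B
Change in total RBI assets = -141.5 billion.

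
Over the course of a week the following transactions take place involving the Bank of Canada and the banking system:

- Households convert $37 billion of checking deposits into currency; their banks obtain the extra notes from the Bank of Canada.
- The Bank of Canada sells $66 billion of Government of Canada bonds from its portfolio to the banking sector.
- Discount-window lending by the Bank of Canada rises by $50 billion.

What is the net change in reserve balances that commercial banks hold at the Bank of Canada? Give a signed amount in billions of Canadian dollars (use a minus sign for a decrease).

Currency withdrawal $37 billion: banks swap reserves for currency → −$37B.
OMO sale (to banks) $66 billion: the buying banks pay out of their reserve balances → −$66B.
Discount-window loan $50 billion: the loan is credited to the bank's reserve account → +$50B.
Net: −37 − 66 + 50 = -$53 billion.

-$53 billion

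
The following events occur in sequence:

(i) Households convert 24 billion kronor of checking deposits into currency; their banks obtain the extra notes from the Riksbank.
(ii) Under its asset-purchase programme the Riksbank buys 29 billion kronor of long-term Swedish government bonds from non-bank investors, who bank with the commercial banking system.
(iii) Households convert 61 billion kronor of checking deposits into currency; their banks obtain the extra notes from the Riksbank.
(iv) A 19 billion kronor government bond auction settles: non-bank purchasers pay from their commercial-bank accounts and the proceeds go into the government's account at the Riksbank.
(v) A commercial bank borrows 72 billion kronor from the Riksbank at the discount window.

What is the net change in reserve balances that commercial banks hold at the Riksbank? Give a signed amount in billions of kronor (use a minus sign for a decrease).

Riksbank balance sheet:
  Assets:      Securities +29B, Loans to banks +72B
  Liabilities: Bank reserves −3B, Currency in circulation +85B, Government deposits +19B
So the change in reserve balances that commercial banks hold at the Riksbank is -3 billion.

-3 billion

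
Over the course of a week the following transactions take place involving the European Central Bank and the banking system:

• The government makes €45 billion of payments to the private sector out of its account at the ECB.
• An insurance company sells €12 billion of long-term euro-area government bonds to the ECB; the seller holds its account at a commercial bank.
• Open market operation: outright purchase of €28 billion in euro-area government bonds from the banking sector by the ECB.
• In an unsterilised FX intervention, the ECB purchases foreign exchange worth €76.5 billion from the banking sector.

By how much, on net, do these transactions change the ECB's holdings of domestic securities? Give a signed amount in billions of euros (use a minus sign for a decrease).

Government spending €45 billion: the ECB's securities portfolio is untouched → 0.
Asset purchase (from non-banks) €12 billion: securities added to the ECB's portfolio → +€12B.
OMO purchase (from banks) €28 billion: securities added to the ECB's portfolio → +€28B.
FX purchase €76.5 billion: the ECB's securities portfolio is untouched → 0.
Net: 0 + 12 + 28 + 0 = +€40 billion.

+€40 billion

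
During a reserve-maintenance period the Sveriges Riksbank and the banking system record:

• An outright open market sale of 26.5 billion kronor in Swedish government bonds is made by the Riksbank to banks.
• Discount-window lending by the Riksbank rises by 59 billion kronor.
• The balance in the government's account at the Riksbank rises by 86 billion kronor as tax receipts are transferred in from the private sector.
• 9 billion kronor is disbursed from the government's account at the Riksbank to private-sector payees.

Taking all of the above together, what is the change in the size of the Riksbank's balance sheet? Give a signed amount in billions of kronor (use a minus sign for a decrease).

+32.5 billion

OMO sale (to banks) 26.5 billion kronor: a Riksbank asset is shed → −26.5B.
Discount-window loan 59 billion kronor: a Riksbank asset is acquired → +59B.
Government account inflow 86 billion kronor: only the composition of liabilities changes → 0.
Government spending 9 billion kronor: only the composition of liabilities changes → 0.
Net: −26.5 + 59 + 0 + 0 = +32.5 billion.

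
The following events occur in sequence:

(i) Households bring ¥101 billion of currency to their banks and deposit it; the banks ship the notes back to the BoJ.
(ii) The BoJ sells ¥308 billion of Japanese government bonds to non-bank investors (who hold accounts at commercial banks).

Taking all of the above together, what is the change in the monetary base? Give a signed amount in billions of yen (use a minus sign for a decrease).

Currency deposit ¥101 billion: just a shift between currency and reserves — both are base money → 0.
Asset sale (to non-banks) ¥308 billion: BoJ balance sheet contracts → −¥308B.
Net: 0 − 308 = -¥308 billion.

-¥308 billion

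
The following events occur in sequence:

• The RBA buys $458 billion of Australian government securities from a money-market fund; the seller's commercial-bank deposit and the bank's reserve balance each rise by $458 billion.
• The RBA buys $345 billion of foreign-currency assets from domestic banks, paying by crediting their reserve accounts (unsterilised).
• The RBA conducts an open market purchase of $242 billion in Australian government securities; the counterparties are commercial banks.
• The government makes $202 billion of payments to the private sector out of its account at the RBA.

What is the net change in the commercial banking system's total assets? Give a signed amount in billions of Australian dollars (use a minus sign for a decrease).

Asset purchase (from non-banks) $458 billion: bank balance sheets expand → +$458B.
FX purchase $345 billion: just an asset swap on bank balance sheets → 0.
OMO purchase (from banks) $242 billion: just an asset swap on bank balance sheets → 0.
Government spending $202 billion: bank balance sheets expand → +$202B.
Net: 458 + 0 + 0 + 202 = +$660 billion.

+$660 billion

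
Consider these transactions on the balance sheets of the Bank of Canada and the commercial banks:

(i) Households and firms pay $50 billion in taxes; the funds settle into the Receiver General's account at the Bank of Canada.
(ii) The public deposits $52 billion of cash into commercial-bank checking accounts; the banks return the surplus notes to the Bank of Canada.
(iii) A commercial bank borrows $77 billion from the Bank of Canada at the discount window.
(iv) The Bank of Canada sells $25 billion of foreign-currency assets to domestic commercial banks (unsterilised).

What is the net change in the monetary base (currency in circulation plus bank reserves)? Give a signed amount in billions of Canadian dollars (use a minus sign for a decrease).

Government account inflow $50 billion: reserves shift to a non-base liability → −$50B.
Currency deposit $52 billion: just a shift between currency and reserves — both are base money → 0.
Discount-window loan $77 billion: Bank of Canada balance sheet expands → +$77B.
FX sale $25 billion: Bank of Canada balance sheet contracts → −$25B.
Net: −50 + 0 + 77 − 25 = +$2 billion.

+$2 billion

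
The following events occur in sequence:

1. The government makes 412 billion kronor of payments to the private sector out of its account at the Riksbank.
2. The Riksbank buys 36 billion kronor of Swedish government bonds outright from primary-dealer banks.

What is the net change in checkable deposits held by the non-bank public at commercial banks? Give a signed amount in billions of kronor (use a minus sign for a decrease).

Government spending 412 billion kronor: non-bank counterparties' bank balances rise → +412B.
OMO purchase (from banks) 36 billion kronor: the counterparty is a bank, so public deposits are unchanged → 0.
Net: 412 + 0 = +412 billion.

+412 billion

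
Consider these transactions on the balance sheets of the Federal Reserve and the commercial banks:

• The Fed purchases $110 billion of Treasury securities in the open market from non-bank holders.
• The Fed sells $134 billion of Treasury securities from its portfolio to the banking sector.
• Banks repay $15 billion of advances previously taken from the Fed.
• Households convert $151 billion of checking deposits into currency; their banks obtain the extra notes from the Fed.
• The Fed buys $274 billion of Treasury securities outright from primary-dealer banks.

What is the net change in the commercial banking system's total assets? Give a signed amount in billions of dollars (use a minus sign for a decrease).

Fed balance sheet:
  Assets:      Securities +$250B, Loans to banks −$15B
  Liabilities: Bank reserves +$84B, Currency in circulation +$151B
Commercial banking system:
  Assets:      Reserves at CB +$84B, Securities −$140B
  Liabilities: Checkable deposits −$41B, Borrowings from CB −$15B
Change in total bank assets = -$56 billion.

-$56 billion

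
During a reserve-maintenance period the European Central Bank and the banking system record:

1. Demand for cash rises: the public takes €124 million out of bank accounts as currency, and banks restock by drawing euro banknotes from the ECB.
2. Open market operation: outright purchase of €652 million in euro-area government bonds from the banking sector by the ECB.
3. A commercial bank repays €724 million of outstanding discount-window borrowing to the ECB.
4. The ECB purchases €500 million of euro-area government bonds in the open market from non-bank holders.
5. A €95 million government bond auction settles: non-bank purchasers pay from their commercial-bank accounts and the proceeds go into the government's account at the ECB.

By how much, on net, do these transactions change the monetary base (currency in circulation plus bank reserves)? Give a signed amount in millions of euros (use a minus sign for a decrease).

+€333 million

Currency withdrawal €124 million: just a shift between currency and reserves — both are base money → 0.
OMO purchase (from banks) €652 million: ECB balance sheet expands → +€652M.
Discount-window repayment €724 million: ECB balance sheet contracts → −€724M.
Asset purchase (from non-banks) €500 million: ECB balance sheet expands → +€500M.
Government account inflow €95 million: reserves shift to a non-base liability → −€95M.
Net: 0 + 652 − 724 + 500 − 95 = +€333 million.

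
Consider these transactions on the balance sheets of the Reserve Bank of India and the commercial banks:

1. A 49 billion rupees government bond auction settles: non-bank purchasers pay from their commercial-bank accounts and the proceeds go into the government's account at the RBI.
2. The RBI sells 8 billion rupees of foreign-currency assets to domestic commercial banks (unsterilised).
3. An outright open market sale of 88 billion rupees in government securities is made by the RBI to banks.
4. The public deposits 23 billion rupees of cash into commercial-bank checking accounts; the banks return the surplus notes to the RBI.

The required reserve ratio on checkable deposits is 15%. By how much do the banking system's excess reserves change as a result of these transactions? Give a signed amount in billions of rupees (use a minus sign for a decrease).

-118.1 billion

Government account inflow 49 billion rupees: reserves −49B, deposits −49B.
FX sale 8 billion rupees: reserves −8B, deposits 0.
OMO sale (to banks) 88 billion rupees: reserves −88B, deposits 0.
Currency deposit 23 billion rupees: reserves +23B, deposits +23B.
Totals: Δreserves = −122B, Δdeposits = −26B.
Δrequired reserves = 15% × −26B = −3.9B.
Δexcess reserves = Δreserves − Δrequired = −122B − (−3.9B) = -118.1 billion.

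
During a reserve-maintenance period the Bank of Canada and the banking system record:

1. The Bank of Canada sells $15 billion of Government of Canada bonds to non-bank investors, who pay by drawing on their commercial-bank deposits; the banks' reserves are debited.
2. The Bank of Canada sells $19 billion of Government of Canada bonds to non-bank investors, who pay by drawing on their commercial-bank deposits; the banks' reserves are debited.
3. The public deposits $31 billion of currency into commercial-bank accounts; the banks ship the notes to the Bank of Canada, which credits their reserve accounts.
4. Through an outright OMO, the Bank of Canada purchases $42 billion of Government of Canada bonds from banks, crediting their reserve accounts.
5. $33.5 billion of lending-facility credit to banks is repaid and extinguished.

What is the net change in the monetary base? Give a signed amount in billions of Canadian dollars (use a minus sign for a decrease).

Bank of Canada balance sheet:
  Assets:      Securities +$8B, Loans to banks −$33.5B
  Liabilities: Bank reserves +$5.5B, Currency in circulation −$31B
Monetary base = currency + reserves: −$31B + (+$5.5B) = -$25.5 billion.

-$25.5 billion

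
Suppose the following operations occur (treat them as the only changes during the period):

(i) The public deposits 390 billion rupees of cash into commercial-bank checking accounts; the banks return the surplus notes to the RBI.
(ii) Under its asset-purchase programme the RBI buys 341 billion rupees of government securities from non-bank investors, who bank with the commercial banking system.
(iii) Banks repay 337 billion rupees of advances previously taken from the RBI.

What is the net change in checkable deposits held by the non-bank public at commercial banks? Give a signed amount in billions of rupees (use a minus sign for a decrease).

+731 billion

RBI balance sheet:
  Assets:      Securities +341B, Loans to banks −337B
  Liabilities: Bank reserves +394B, Currency in circulation −390B
Commercial banking system:
  Assets:      Reserves at CB +394B
  Liabilities: Checkable deposits +731B, Borrowings from CB −337B
So the change in checkable deposits held by the non-bank public at commercial banks is +731 billion.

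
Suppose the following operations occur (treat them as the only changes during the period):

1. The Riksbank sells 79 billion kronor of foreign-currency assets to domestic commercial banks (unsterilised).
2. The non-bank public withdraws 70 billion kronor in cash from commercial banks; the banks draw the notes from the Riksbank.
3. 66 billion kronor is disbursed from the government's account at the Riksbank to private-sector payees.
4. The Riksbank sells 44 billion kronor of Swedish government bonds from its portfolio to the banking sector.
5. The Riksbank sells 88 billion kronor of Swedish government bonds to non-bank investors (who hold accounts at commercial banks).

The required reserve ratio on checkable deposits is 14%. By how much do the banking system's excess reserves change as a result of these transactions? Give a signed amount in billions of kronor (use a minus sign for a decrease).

FX sale 79 billion kronor: reserves −79B, deposits 0.
Currency withdrawal 70 billion kronor: reserves −70B, deposits −70B.
Government spending 66 billion kronor: reserves +66B, deposits +66B.
OMO sale (to banks) 44 billion kronor: reserves −44B, deposits 0.
Asset sale (to non-banks) 88 billion kronor: reserves −88B, deposits −88B.
Totals: Δreserves = −215B, Δdeposits = −92B.
Δrequired reserves = 14% × −92B = −12.88B.
Δexcess reserves = Δreserves − Δrequired = −215B − (−12.88B) = -202.12 billion.

-202.12 billion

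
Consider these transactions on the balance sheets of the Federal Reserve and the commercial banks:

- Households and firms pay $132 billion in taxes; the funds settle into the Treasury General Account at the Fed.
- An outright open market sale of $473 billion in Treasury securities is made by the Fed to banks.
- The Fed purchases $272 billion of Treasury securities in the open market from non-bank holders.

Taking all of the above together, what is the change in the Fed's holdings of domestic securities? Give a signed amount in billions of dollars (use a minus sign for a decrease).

-$201 billion

Fed balance sheet:
  Assets:      Securities −$201B
  Liabilities: Bank reserves −$333B, Government deposits +$132B
So the change in the Fed's holdings of domestic securities is -$201 billion.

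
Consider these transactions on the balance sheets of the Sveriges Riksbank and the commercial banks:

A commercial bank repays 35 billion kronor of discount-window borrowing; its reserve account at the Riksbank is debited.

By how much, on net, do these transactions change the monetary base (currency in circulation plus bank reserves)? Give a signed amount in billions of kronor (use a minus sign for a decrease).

Riksbank balance sheet:
  Assets:      Loans to banks −35B
  Liabilities: Bank reserves −35B
Commercial banking system:
  Assets:      Reserves at CB −35B
  Liabilities: Borrowings from CB −35B
Monetary base = currency + reserves: 0 + (−35B) = -35 billion.

-35 billion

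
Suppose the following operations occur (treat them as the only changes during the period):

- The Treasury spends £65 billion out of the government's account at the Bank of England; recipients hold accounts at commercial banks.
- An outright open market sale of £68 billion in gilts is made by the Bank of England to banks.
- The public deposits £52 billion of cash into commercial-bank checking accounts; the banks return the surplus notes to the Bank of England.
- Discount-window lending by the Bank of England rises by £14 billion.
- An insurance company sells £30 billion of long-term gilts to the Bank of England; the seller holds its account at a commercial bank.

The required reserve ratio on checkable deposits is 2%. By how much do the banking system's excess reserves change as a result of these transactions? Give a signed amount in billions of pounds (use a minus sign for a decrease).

Government spending £65 billion: reserves +£65B, deposits +£65B.
OMO sale (to banks) £68 billion: reserves −£68B, deposits 0.
Currency deposit £52 billion: reserves +£52B, deposits +£52B.
Discount-window loan £14 billion: reserves +£14B, deposits 0.
Asset purchase (from non-banks) £30 billion: reserves +£30B, deposits +£30B.
Totals: Δreserves = +£93B, Δdeposits = +£147B.
Δrequired reserves = 2% × +£147B = +£2.94B.
Δexcess reserves = Δreserves − Δrequired = +£93B − (+£2.94B) = +£90.06 billion.

+£90.06 billion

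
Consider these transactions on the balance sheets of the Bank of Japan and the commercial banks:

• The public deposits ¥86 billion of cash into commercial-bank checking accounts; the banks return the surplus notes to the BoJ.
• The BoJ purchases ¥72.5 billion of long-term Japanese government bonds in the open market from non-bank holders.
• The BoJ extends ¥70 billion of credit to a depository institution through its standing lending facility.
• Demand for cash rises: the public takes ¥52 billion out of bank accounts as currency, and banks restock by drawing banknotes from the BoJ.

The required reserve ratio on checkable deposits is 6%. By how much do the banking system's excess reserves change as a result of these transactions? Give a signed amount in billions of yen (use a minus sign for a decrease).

Currency deposit ¥86 billion: reserves +¥86B, deposits +¥86B.
Asset purchase (from non-banks) ¥72.5 billion: reserves +¥72.5B, deposits +¥72.5B.
Discount-window loan ¥70 billion: reserves +¥70B, deposits 0.
Currency withdrawal ¥52 billion: reserves −¥52B, deposits −¥52B.
Totals: Δreserves = +¥176.5B, Δdeposits = +¥106.5B.
Δrequired reserves = 6% × +¥106.5B = +¥6.39B.
Δexcess reserves = Δreserves − Δrequired = +¥176.5B − (+¥6.39B) = +¥170.11 billion.

+¥170.11 billion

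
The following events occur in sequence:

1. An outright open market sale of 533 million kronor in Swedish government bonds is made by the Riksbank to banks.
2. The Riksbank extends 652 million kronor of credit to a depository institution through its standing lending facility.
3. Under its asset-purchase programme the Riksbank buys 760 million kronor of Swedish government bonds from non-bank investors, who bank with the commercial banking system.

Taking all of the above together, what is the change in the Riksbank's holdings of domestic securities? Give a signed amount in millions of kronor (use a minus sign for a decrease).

+227 million

OMO sale (to banks) 533 million kronor: securities removed from the Riksbank's portfolio → −533M.
Discount-window loan 652 million kronor: the Riksbank's securities portfolio is untouched → 0.
Asset purchase (from non-banks) 760 million kronor: securities added to the Riksbank's portfolio → +760M.
Net: −533 + 0 + 760 = +227 million.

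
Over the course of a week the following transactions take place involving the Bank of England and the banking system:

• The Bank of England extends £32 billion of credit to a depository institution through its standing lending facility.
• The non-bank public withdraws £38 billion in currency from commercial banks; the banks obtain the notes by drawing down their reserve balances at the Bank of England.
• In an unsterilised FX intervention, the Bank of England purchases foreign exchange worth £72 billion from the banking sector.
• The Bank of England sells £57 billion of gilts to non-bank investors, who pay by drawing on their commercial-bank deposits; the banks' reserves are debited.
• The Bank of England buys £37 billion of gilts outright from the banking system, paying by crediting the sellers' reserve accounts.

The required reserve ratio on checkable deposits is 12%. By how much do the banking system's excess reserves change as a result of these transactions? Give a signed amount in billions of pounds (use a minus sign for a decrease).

+£57.4 billion

Discount-window loan £32 billion: reserves +£32B, deposits 0.
Currency withdrawal £38 billion: reserves −£38B, deposits −£38B.
FX purchase £72 billion: reserves +£72B, deposits 0.
Asset sale (to non-banks) £57 billion: reserves −£57B, deposits −£57B.
OMO purchase (from banks) £37 billion: reserves +£37B, deposits 0.
Totals: Δreserves = +£46B, Δdeposits = −£95B.
Δrequired reserves = 12% × −£95B = −£11.4B.
Δexcess reserves = Δreserves − Δrequired = +£46B − (−£11.4B) = +£57.4 billion.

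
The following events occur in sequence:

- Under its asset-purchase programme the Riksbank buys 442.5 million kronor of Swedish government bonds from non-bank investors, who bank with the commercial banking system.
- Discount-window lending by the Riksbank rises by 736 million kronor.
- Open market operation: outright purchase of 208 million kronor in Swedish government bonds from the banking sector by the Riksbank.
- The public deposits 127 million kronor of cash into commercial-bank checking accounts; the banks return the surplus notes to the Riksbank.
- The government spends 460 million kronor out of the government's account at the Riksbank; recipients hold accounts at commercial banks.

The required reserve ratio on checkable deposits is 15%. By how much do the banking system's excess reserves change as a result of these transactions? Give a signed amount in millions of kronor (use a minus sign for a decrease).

Asset purchase (from non-banks) 442.5 million kronor: reserves +442.5M, deposits +442.5M.
Discount-window loan 736 million kronor: reserves +736M, deposits 0.
OMO purchase (from banks) 208 million kronor: reserves +208M, deposits 0.
Currency deposit 127 million kronor: reserves +127M, deposits +127M.
Government spending 460 million kronor: reserves +460M, deposits +460M.
Totals: Δreserves = +1973.5M, Δdeposits = +1029.5M.
Δrequired reserves = 15% × +1029.5M = +154.425M.
Δexcess reserves = Δreserves − Δrequired = +1973.5M − (+154.425M) = +1819.075 million.

+1819.075 million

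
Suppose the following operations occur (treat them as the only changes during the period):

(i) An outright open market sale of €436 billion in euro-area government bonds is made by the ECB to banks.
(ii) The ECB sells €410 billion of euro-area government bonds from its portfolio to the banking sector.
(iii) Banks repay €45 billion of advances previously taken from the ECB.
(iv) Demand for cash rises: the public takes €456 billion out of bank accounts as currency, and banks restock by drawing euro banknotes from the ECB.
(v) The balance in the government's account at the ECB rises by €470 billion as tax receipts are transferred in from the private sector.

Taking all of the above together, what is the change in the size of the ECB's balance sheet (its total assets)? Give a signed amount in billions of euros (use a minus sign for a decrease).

ECB balance sheet:
  Assets:      Securities −€846B, Loans to banks −€45B
  Liabilities: Bank reserves −€1817B, Currency in circulation +€456B, Government deposits +€470B
Commercial banking system:
  Assets:      Reserves at CB −€1817B, Securities +€846B
  Liabilities: Checkable deposits −€926B, Borrowings from CB −€45B
Change in total ECB assets = -€891 billion.

-€891 billion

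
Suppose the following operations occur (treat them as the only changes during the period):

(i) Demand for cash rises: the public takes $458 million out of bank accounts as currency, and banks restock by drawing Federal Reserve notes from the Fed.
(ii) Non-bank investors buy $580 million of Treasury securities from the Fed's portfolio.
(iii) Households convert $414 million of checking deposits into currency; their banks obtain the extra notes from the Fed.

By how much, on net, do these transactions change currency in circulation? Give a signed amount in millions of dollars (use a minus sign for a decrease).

Fed balance sheet:
  Assets:      Securities −$580M
  Liabilities: Bank reserves −$1452M, Currency in circulation +$872M
Commercial banking system:
  Assets:      Reserves at CB −$1452M
  Liabilities: Checkable deposits −$1452M
So the change in currency in circulation is +$872 million.

+$872 million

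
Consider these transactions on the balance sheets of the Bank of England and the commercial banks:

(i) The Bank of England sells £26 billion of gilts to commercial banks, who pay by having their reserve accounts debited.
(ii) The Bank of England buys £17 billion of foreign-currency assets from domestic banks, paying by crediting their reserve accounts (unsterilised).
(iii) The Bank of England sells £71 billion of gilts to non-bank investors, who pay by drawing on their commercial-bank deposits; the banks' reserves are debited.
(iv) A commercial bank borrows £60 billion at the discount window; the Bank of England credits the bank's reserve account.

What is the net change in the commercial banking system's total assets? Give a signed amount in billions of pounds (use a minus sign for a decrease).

-£11 billion

OMO sale (to banks) £26 billion: just an asset swap on bank balance sheets → 0.
FX purchase £17 billion: just an asset swap on bank balance sheets → 0.
Asset sale (to non-banks) £71 billion: bank balance sheets shrink → −£71B.
Discount-window loan £60 billion: bank balance sheets expand → +£60B.
Net: 0 + 0 − 71 + 60 = -£11 billion.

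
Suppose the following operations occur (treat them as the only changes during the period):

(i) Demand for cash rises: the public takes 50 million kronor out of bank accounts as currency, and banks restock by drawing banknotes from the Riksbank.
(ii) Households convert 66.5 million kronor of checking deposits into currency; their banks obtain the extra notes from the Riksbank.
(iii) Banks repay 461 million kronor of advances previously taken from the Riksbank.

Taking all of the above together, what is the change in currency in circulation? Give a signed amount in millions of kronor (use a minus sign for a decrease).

+116.5 million

Currency withdrawal 50 million kronor: notes leave the central bank → +50M.
Currency withdrawal 66.5 million kronor: notes leave the central bank → +66.5M.
Discount-window repayment 461 million kronor: no currency enters or leaves circulation → 0.
Net: 50 + 66.5 + 0 = +116.5 million.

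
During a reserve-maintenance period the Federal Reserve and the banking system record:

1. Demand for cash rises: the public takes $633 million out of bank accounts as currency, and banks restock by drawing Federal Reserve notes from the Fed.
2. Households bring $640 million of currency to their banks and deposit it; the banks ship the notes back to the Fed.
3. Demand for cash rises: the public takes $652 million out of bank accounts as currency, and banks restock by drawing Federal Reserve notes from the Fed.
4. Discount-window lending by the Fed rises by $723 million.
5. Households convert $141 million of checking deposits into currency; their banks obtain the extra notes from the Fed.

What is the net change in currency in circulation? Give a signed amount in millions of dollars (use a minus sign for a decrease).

Fed balance sheet:
  Assets:      Loans to banks +$723M
  Liabilities: Bank reserves −$63M, Currency in circulation +$786M
So the change in currency in circulation is +$786 million.

+$786 million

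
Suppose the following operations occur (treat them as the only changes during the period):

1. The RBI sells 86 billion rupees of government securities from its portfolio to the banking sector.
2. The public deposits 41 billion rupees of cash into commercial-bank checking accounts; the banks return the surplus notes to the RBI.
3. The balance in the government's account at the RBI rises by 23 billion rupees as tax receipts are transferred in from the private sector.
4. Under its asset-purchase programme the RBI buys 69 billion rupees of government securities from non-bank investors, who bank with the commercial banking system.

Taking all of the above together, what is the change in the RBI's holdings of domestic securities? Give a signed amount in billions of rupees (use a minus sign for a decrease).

OMO sale (to banks) 86 billion rupees: securities removed from the RBI's portfolio → −86B.
Currency deposit 41 billion rupees: the RBI's securities portfolio is untouched → 0.
Government account inflow 23 billion rupees: the RBI's securities portfolio is untouched → 0.
Asset purchase (from non-banks) 69 billion rupees: securities added to the RBI's portfolio → +69B.
Net: −86 + 0 + 0 + 69 = -17 billion.

-17 billion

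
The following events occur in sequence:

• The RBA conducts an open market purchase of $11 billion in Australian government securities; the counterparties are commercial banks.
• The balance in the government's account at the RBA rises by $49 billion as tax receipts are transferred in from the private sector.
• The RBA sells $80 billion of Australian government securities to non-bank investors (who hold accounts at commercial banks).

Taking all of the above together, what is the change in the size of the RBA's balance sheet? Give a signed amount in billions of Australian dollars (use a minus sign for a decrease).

RBA balance sheet:
  Assets:      Securities −$69B
  Liabilities: Bank reserves −$118B, Government deposits +$49B
Change in total RBA assets = -$69 billion.

-$69 billion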